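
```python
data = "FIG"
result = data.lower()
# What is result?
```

Trace (tracking result):
data = 'FIG'  # -> data = 'FIG'
result = data.lower()  # -> result = 'fig'

Answer: 'fig'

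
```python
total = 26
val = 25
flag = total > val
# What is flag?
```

Trace (tracking flag):
total = 26  # -> total = 26
val = 25  # -> val = 25
flag = total > val  # -> flag = True

Answer: True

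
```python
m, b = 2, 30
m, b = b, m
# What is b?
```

Trace (tracking b):
m, b = (2, 30)  # -> m = 2, b = 30
m, b = (b, m)  # -> m = 30, b = 2

Answer: 2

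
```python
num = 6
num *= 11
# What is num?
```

Answer: 66

Derivation:
Trace (tracking num):
num = 6  # -> num = 6
num *= 11  # -> num = 66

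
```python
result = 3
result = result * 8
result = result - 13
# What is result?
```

Answer: 11

Derivation:
Trace (tracking result):
result = 3  # -> result = 3
result = result * 8  # -> result = 24
result = result - 13  # -> result = 11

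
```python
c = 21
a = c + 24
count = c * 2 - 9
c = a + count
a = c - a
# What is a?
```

Trace (tracking a):
c = 21  # -> c = 21
a = c + 24  # -> a = 45
count = c * 2 - 9  # -> count = 33
c = a + count  # -> c = 78
a = c - a  # -> a = 33

Answer: 33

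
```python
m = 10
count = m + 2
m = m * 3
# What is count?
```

Answer: 12

Derivation:
Trace (tracking count):
m = 10  # -> m = 10
count = m + 2  # -> count = 12
m = m * 3  # -> m = 30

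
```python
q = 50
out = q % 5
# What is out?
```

Answer: 0

Derivation:
Trace (tracking out):
q = 50  # -> q = 50
out = q % 5  # -> out = 0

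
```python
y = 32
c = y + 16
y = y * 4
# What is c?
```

Trace (tracking c):
y = 32  # -> y = 32
c = y + 16  # -> c = 48
y = y * 4  # -> y = 128

Answer: 48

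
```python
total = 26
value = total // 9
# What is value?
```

Trace (tracking value):
total = 26  # -> total = 26
value = total // 9  # -> value = 2

Answer: 2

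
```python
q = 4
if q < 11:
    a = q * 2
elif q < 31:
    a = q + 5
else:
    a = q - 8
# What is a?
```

Trace (tracking a):
q = 4  # -> q = 4
if q < 11:  # condition is True
    a = q * 2  # -> a = 8

Answer: 8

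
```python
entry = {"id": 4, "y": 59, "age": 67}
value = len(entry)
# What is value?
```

Answer: 3

Derivation:
Trace (tracking value):
entry = {'id': 4, 'y': 59, 'age': 67}  # -> entry = {'id': 4, 'y': 59, 'age': 67}
value = len(entry)  # -> value = 3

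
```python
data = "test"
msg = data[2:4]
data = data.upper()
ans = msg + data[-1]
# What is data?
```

Answer: 'TEST'

Derivation:
Trace (tracking data):
data = 'test'  # -> data = 'test'
msg = data[2:4]  # -> msg = 'st'
data = data.upper()  # -> data = 'TEST'
ans = msg + data[-1]  # -> ans = 'stT'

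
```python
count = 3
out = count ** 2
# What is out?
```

Answer: 9

Derivation:
Trace (tracking out):
count = 3  # -> count = 3
out = count ** 2  # -> out = 9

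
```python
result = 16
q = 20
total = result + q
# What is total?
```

Answer: 36

Derivation:
Trace (tracking total):
result = 16  # -> result = 16
q = 20  # -> q = 20
total = result + q  # -> total = 36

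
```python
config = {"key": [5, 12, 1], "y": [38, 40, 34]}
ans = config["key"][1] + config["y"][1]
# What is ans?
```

Trace (tracking ans):
config = {'key': [5, 12, 1], 'y': [38, 40, 34]}  # -> config = {'key': [5, 12, 1], 'y': [38, 40, 34]}
ans = config['key'][1] + config['y'][1]  # -> ans = 52

Answer: 52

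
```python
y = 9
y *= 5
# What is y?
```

Trace (tracking y):
y = 9  # -> y = 9
y *= 5  # -> y = 45

Answer: 45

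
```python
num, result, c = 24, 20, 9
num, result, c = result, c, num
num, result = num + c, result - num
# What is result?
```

Trace (tracking result):
num, result, c = (24, 20, 9)  # -> num = 24, result = 20, c = 9
num, result, c = (result, c, num)  # -> num = 20, result = 9, c = 24
num, result = (num + c, result - num)  # -> num = 44, result = -11

Answer: -11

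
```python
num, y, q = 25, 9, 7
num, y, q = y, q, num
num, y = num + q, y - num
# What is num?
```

Trace (tracking num):
num, y, q = (25, 9, 7)  # -> num = 25, y = 9, q = 7
num, y, q = (y, q, num)  # -> num = 9, y = 7, q = 25
num, y = (num + q, y - num)  # -> num = 34, y = -2

Answer: 34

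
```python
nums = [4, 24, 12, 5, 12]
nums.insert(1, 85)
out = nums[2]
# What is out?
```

Trace (tracking out):
nums = [4, 24, 12, 5, 12]  # -> nums = [4, 24, 12, 5, 12]
nums.insert(1, 85)  # -> nums = [4, 85, 24, 12, 5, 12]
out = nums[2]  # -> out = 24

Answer: 24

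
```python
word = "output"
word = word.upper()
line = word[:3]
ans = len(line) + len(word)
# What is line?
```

Answer: 'OUT'

Derivation:
Trace (tracking line):
word = 'output'  # -> word = 'output'
word = word.upper()  # -> word = 'OUTPUT'
line = word[:3]  # -> line = 'OUT'
ans = len(line) + len(word)  # -> ans = 9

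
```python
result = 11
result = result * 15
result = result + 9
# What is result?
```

Trace (tracking result):
result = 11  # -> result = 11
result = result * 15  # -> result = 165
result = result + 9  # -> result = 174

Answer: 174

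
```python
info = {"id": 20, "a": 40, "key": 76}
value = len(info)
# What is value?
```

Trace (tracking value):
info = {'id': 20, 'a': 40, 'key': 76}  # -> info = {'id': 20, 'a': 40, 'key': 76}
value = len(info)  # -> value = 3

Answer: 3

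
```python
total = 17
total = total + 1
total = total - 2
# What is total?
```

Trace (tracking total):
total = 17  # -> total = 17
total = total + 1  # -> total = 18
total = total - 2  # -> total = 16

Answer: 16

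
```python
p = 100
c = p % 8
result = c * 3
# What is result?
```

Answer: 12

Derivation:
Trace (tracking result):
p = 100  # -> p = 100
c = p % 8  # -> c = 4
result = c * 3  # -> result = 12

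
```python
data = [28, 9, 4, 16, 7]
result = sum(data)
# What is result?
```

Answer: 64

Derivation:
Trace (tracking result):
data = [28, 9, 4, 16, 7]  # -> data = [28, 9, 4, 16, 7]
result = sum(data)  # -> result = 64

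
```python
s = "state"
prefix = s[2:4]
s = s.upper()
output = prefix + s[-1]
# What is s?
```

Trace (tracking s):
s = 'state'  # -> s = 'state'
prefix = s[2:4]  # -> prefix = 'at'
s = s.upper()  # -> s = 'STATE'
output = prefix + s[-1]  # -> output = 'atE'

Answer: 'STATE'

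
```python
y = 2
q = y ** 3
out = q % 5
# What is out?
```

Answer: 3

Derivation:
Trace (tracking out):
y = 2  # -> y = 2
q = y ** 3  # -> q = 8
out = q % 5  # -> out = 3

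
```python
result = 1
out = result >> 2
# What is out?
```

Answer: 0

Derivation:
Trace (tracking out):
result = 1  # -> result = 1
out = result >> 2  # -> out = 0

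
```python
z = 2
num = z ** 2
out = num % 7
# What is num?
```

Answer: 4

Derivation:
Trace (tracking num):
z = 2  # -> z = 2
num = z ** 2  # -> num = 4
out = num % 7  # -> out = 4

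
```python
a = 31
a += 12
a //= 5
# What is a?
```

Trace (tracking a):
a = 31  # -> a = 31
a += 12  # -> a = 43
a //= 5  # -> a = 8

Answer: 8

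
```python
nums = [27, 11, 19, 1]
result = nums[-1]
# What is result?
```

Answer: 1

Derivation:
Trace (tracking result):
nums = [27, 11, 19, 1]  # -> nums = [27, 11, 19, 1]
result = nums[-1]  # -> result = 1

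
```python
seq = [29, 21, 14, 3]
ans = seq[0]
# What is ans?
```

Answer: 29

Derivation:
Trace (tracking ans):
seq = [29, 21, 14, 3]  # -> seq = [29, 21, 14, 3]
ans = seq[0]  # -> ans = 29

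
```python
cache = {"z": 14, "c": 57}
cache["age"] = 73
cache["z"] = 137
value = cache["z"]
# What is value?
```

Trace (tracking value):
cache = {'z': 14, 'c': 57}  # -> cache = {'z': 14, 'c': 57}
cache['age'] = 73  # -> cache = {'z': 14, 'c': 57, 'age': 73}
cache['z'] = 137  # -> cache = {'z': 137, 'c': 57, 'age': 73}
value = cache['z']  # -> value = 137

Answer: 137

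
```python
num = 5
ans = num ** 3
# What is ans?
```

Trace (tracking ans):
num = 5  # -> num = 5
ans = num ** 3  # -> ans = 125

Answer: 125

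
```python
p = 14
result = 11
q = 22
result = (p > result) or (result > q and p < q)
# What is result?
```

Answer: True

Derivation:
Trace (tracking result):
p = 14  # -> p = 14
result = 11  # -> result = 11
q = 22  # -> q = 22
result = p > result or (result > q and p < q)  # -> result = True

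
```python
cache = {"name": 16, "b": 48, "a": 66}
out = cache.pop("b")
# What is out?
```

Trace (tracking out):
cache = {'name': 16, 'b': 48, 'a': 66}  # -> cache = {'name': 16, 'b': 48, 'a': 66}
out = cache.pop('b')  # -> out = 48

Answer: 48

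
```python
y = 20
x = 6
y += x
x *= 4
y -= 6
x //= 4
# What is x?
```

Trace (tracking x):
y = 20  # -> y = 20
x = 6  # -> x = 6
y += x  # -> y = 26
x *= 4  # -> x = 24
y -= 6  # -> y = 20
x //= 4  # -> x = 6

Answer: 6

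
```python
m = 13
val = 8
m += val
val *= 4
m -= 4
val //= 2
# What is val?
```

Trace (tracking val):
m = 13  # -> m = 13
val = 8  # -> val = 8
m += val  # -> m = 21
val *= 4  # -> val = 32
m -= 4  # -> m = 17
val //= 2  # -> val = 16

Answer: 16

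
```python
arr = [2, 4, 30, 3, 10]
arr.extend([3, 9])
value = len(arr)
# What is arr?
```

Trace (tracking arr):
arr = [2, 4, 30, 3, 10]  # -> arr = [2, 4, 30, 3, 10]
arr.extend([3, 9])  # -> arr = [2, 4, 30, 3, 10, 3, 9]
value = len(arr)  # -> value = 7

Answer: [2, 4, 30, 3, 10, 3, 9]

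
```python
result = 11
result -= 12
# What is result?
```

Trace (tracking result):
result = 11  # -> result = 11
result -= 12  # -> result = -1

Answer: -1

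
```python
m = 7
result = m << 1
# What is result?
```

Trace (tracking result):
m = 7  # -> m = 7
result = m << 1  # -> result = 14

Answer: 14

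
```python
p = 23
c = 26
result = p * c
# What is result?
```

Trace (tracking result):
p = 23  # -> p = 23
c = 26  # -> c = 26
result = p * c  # -> result = 598

Answer: 598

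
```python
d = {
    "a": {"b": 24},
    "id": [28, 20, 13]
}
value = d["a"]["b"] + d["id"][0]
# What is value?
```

Trace (tracking value):
d = {'a': {'b': 24}, 'id': [28, 20, 13]}  # -> d = {'a': {'b': 24}, 'id': [28, 20, 13]}
value = d['a']['b'] + d['id'][0]  # -> value = 52

Answer: 52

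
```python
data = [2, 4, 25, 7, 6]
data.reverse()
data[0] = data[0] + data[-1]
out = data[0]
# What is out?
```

Answer: 8

Derivation:
Trace (tracking out):
data = [2, 4, 25, 7, 6]  # -> data = [2, 4, 25, 7, 6]
data.reverse()  # -> data = [6, 7, 25, 4, 2]
data[0] = data[0] + data[-1]  # -> data = [8, 7, 25, 4, 2]
out = data[0]  # -> out = 8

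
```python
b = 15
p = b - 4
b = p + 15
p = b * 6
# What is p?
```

Trace (tracking p):
b = 15  # -> b = 15
p = b - 4  # -> p = 11
b = p + 15  # -> b = 26
p = b * 6  # -> p = 156

Answer: 156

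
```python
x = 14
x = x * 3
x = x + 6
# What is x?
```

Trace (tracking x):
x = 14  # -> x = 14
x = x * 3  # -> x = 42
x = x + 6  # -> x = 48

Answer: 48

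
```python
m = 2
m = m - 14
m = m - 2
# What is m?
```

Trace (tracking m):
m = 2  # -> m = 2
m = m - 14  # -> m = -12
m = m - 2  # -> m = -14

Answer: -14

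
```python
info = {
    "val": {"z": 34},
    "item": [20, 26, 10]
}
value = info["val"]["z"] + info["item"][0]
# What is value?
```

Answer: 54

Derivation:
Trace (tracking value):
info = {'val': {'z': 34}, 'item': [20, 26, 10]}  # -> info = {'val': {'z': 34}, 'item': [20, 26, 10]}
value = info['val']['z'] + info['item'][0]  # -> value = 54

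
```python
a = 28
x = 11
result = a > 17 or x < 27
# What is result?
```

Answer: True

Derivation:
Trace (tracking result):
a = 28  # -> a = 28
x = 11  # -> x = 11
result = a > 17 or x < 27  # -> result = True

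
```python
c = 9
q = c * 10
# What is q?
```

Answer: 90

Derivation:
Trace (tracking q):
c = 9  # -> c = 9
q = c * 10  # -> q = 90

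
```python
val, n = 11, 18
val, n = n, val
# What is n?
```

Answer: 11

Derivation:
Trace (tracking n):
val, n = (11, 18)  # -> val = 11, n = 18
val, n = (n, val)  # -> val = 18, n = 11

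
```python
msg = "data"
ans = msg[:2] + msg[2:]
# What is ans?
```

Answer: 'data'

Derivation:
Trace (tracking ans):
msg = 'data'  # -> msg = 'data'
ans = msg[:2] + msg[2:]  # -> ans = 'data'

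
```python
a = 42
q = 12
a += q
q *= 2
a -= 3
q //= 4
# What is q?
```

Trace (tracking q):
a = 42  # -> a = 42
q = 12  # -> q = 12
a += q  # -> a = 54
q *= 2  # -> q = 24
a -= 3  # -> a = 51
q //= 4  # -> q = 6

Answer: 6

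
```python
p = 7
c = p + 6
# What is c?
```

Answer: 13

Derivation:
Trace (tracking c):
p = 7  # -> p = 7
c = p + 6  # -> c = 13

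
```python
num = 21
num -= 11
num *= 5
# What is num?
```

Answer: 50

Derivation:
Trace (tracking num):
num = 21  # -> num = 21
num -= 11  # -> num = 10
num *= 5  # -> num = 50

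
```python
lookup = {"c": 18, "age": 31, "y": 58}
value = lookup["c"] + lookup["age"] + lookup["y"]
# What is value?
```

Trace (tracking value):
lookup = {'c': 18, 'age': 31, 'y': 58}  # -> lookup = {'c': 18, 'age': 31, 'y': 58}
value = lookup['c'] + lookup['age'] + lookup['y']  # -> value = 107

Answer: 107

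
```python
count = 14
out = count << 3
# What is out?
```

Trace (tracking out):
count = 14  # -> count = 14
out = count << 3  # -> out = 112

Answer: 112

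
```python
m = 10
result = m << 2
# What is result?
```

Answer: 40

Derivation:
Trace (tracking result):
m = 10  # -> m = 10
result = m << 2  # -> result = 40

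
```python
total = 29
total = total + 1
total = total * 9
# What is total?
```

Answer: 270

Derivation:
Trace (tracking total):
total = 29  # -> total = 29
total = total + 1  # -> total = 30
total = total * 9  # -> total = 270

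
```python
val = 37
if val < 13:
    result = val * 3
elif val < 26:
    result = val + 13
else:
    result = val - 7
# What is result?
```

Answer: 30

Derivation:
Trace (tracking result):
val = 37  # -> val = 37
if val < 13:  # condition is False
elif val < 26:  # condition is False
else:
    result = val - 7  # -> result = 30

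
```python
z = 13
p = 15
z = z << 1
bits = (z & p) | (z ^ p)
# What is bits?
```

Trace (tracking bits):
z = 13  # -> z = 13
p = 15  # -> p = 15
z = z << 1  # -> z = 26
bits = z & p | z ^ p  # -> bits = 31

Answer: 31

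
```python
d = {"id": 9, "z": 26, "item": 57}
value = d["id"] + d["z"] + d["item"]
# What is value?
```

Answer: 92

Derivation:
Trace (tracking value):
d = {'id': 9, 'z': 26, 'item': 57}  # -> d = {'id': 9, 'z': 26, 'item': 57}
value = d['id'] + d['z'] + d['item']  # -> value = 92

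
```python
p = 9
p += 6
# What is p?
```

Answer: 15

Derivation:
Trace (tracking p):
p = 9  # -> p = 9
p += 6  # -> p = 15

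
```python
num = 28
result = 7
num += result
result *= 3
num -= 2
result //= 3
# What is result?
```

Answer: 7

Derivation:
Trace (tracking result):
num = 28  # -> num = 28
result = 7  # -> result = 7
num += result  # -> num = 35
result *= 3  # -> result = 21
num -= 2  # -> num = 33
result //= 3  # -> result = 7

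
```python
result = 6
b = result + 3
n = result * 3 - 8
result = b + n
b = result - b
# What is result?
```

Trace (tracking result):
result = 6  # -> result = 6
b = result + 3  # -> b = 9
n = result * 3 - 8  # -> n = 10
result = b + n  # -> result = 19
b = result - b  # -> b = 10

Answer: 19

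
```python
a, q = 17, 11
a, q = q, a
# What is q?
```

Trace (tracking q):
a, q = (17, 11)  # -> a = 17, q = 11
a, q = (q, a)  # -> a = 11, q = 17

Answer: 17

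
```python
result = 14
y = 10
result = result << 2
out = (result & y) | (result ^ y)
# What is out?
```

Answer: 58

Derivation:
Trace (tracking out):
result = 14  # -> result = 14
y = 10  # -> y = 10
result = result << 2  # -> result = 56
out = result & y | result ^ y  # -> out = 58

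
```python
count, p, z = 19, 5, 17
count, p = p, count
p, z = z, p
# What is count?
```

Trace (tracking count):
count, p, z = (19, 5, 17)  # -> count = 19, p = 5, z = 17
count, p = (p, count)  # -> count = 5, p = 19
p, z = (z, p)  # -> p = 17, z = 19

Answer: 5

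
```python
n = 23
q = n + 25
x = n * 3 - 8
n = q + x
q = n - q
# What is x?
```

Trace (tracking x):
n = 23  # -> n = 23
q = n + 25  # -> q = 48
x = n * 3 - 8  # -> x = 61
n = q + x  # -> n = 109
q = n - q  # -> q = 61

Answer: 61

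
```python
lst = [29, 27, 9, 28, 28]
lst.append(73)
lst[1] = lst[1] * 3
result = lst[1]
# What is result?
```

Answer: 81

Derivation:
Trace (tracking result):
lst = [29, 27, 9, 28, 28]  # -> lst = [29, 27, 9, 28, 28]
lst.append(73)  # -> lst = [29, 27, 9, 28, 28, 73]
lst[1] = lst[1] * 3  # -> lst = [29, 81, 9, 28, 28, 73]
result = lst[1]  # -> result = 81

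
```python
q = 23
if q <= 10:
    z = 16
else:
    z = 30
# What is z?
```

Trace (tracking z):
q = 23  # -> q = 23
if q <= 10:  # condition is False
else:
    z = 30  # -> z = 30

Answer: 30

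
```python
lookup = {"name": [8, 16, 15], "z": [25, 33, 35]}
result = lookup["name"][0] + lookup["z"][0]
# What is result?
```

Answer: 33

Derivation:
Trace (tracking result):
lookup = {'name': [8, 16, 15], 'z': [25, 33, 35]}  # -> lookup = {'name': [8, 16, 15], 'z': [25, 33, 35]}
result = lookup['name'][0] + lookup['z'][0]  # -> result = 33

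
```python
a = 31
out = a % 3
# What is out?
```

Trace (tracking out):
a = 31  # -> a = 31
out = a % 3  # -> out = 1

Answer: 1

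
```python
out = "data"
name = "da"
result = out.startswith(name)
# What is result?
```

Trace (tracking result):
out = 'data'  # -> out = 'data'
name = 'da'  # -> name = 'da'
result = out.startswith(name)  # -> result = True

Answer: True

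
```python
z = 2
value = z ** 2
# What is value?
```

Answer: 4

Derivation:
Trace (tracking value):
z = 2  # -> z = 2
value = z ** 2  # -> value = 4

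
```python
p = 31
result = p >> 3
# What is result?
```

Trace (tracking result):
p = 31  # -> p = 31
result = p >> 3  # -> result = 3

Answer: 3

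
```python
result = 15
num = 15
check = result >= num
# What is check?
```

Answer: True

Derivation:
Trace (tracking check):
result = 15  # -> result = 15
num = 15  # -> num = 15
check = result >= num  # -> check = True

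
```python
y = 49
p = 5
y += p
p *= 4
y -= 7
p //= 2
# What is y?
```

Trace (tracking y):
y = 49  # -> y = 49
p = 5  # -> p = 5
y += p  # -> y = 54
p *= 4  # -> p = 20
y -= 7  # -> y = 47
p //= 2  # -> p = 10

Answer: 47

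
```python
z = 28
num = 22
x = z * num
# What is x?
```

Trace (tracking x):
z = 28  # -> z = 28
num = 22  # -> num = 22
x = z * num  # -> x = 616

Answer: 616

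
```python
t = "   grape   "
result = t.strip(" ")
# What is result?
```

Trace (tracking result):
t = '   grape   '  # -> t = '   grape   '
result = t.strip(' ')  # -> result = 'grape'

Answer: 'grape'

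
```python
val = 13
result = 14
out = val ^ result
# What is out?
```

Answer: 3

Derivation:
Trace (tracking out):
val = 13  # -> val = 13
result = 14  # -> result = 14
out = val ^ result  # -> out = 3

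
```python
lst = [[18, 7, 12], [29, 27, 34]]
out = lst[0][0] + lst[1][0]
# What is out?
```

Trace (tracking out):
lst = [[18, 7, 12], [29, 27, 34]]  # -> lst = [[18, 7, 12], [29, 27, 34]]
out = lst[0][0] + lst[1][0]  # -> out = 47

Answer: 47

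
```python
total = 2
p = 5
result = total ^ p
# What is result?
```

Answer: 7

Derivation:
Trace (tracking result):
total = 2  # -> total = 2
p = 5  # -> p = 5
result = total ^ p  # -> result = 7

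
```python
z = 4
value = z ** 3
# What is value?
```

Answer: 64

Derivation:
Trace (tracking value):
z = 4  # -> z = 4
value = z ** 3  # -> value = 64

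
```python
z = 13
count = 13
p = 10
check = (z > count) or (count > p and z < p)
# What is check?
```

Trace (tracking check):
z = 13  # -> z = 13
count = 13  # -> count = 13
p = 10  # -> p = 10
check = z > count or (count > p and z < p)  # -> check = False

Answer: False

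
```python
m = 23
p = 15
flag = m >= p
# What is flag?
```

Trace (tracking flag):
m = 23  # -> m = 23
p = 15  # -> p = 15
flag = m >= p  # -> flag = True

Answer: True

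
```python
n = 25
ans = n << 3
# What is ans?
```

Answer: 200

Derivation:
Trace (tracking ans):
n = 25  # -> n = 25
ans = n << 3  # -> ans = 200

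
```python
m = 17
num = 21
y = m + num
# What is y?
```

Answer: 38

Derivation:
Trace (tracking y):
m = 17  # -> m = 17
num = 21  # -> num = 21
y = m + num  # -> y = 38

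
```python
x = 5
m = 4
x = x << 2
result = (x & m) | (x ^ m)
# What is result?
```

Trace (tracking result):
x = 5  # -> x = 5
m = 4  # -> m = 4
x = x << 2  # -> x = 20
result = x & m | x ^ m  # -> result = 20

Answer: 20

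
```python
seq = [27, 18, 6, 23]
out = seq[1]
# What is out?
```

Trace (tracking out):
seq = [27, 18, 6, 23]  # -> seq = [27, 18, 6, 23]
out = seq[1]  # -> out = 18

Answer: 18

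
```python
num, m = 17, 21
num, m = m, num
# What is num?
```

Answer: 21

Derivation:
Trace (tracking num):
num, m = (17, 21)  # -> num = 17, m = 21
num, m = (m, num)  # -> num = 21, m = 17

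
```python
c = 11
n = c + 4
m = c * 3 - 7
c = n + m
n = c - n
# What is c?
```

Trace (tracking c):
c = 11  # -> c = 11
n = c + 4  # -> n = 15
m = c * 3 - 7  # -> m = 26
c = n + m  # -> c = 41
n = c - n  # -> n = 26

Answer: 41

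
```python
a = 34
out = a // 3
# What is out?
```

Answer: 11

Derivation:
Trace (tracking out):
a = 34  # -> a = 34
out = a // 3  # -> out = 11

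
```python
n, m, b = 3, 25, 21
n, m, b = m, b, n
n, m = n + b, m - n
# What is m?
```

Trace (tracking m):
n, m, b = (3, 25, 21)  # -> n = 3, m = 25, b = 21
n, m, b = (m, b, n)  # -> n = 25, m = 21, b = 3
n, m = (n + b, m - n)  # -> n = 28, m = -4

Answer: -4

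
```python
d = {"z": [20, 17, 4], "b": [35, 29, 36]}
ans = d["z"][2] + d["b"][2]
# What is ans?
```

Answer: 40

Derivation:
Trace (tracking ans):
d = {'z': [20, 17, 4], 'b': [35, 29, 36]}  # -> d = {'z': [20, 17, 4], 'b': [35, 29, 36]}
ans = d['z'][2] + d['b'][2]  # -> ans = 40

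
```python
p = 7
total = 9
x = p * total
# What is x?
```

Answer: 63

Derivation:
Trace (tracking x):
p = 7  # -> p = 7
total = 9  # -> total = 9
x = p * total  # -> x = 63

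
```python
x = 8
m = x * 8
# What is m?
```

Trace (tracking m):
x = 8  # -> x = 8
m = x * 8  # -> m = 64

Answer: 64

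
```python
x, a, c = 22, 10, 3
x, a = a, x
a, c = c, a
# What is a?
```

Answer: 3

Derivation:
Trace (tracking a):
x, a, c = (22, 10, 3)  # -> x = 22, a = 10, c = 3
x, a = (a, x)  # -> x = 10, a = 22
a, c = (c, a)  # -> a = 3, c = 22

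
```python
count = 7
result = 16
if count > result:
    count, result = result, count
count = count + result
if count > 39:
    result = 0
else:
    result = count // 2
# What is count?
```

Answer: 23

Derivation:
Trace (tracking count):
count = 7  # -> count = 7
result = 16  # -> result = 16
if count > result:  # condition is False
count = count + result  # -> count = 23
if count > 39:  # condition is False
else:
    result = count // 2  # -> result = 11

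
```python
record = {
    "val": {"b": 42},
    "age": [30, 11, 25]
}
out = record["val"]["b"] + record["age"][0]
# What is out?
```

Answer: 72

Derivation:
Trace (tracking out):
record = {'val': {'b': 42}, 'age': [30, 11, 25]}  # -> record = {'val': {'b': 42}, 'age': [30, 11, 25]}
out = record['val']['b'] + record['age'][0]  # -> out = 72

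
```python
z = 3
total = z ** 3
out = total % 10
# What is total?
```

Answer: 27

Derivation:
Trace (tracking total):
z = 3  # -> z = 3
total = z ** 3  # -> total = 27
out = total % 10  # -> out = 7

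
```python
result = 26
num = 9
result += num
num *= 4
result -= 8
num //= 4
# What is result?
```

Trace (tracking result):
result = 26  # -> result = 26
num = 9  # -> num = 9
result += num  # -> result = 35
num *= 4  # -> num = 36
result -= 8  # -> result = 27
num //= 4  # -> num = 9

Answer: 27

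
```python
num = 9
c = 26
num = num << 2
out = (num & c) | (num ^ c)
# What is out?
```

Trace (tracking out):
num = 9  # -> num = 9
c = 26  # -> c = 26
num = num << 2  # -> num = 36
out = num & c | num ^ c  # -> out = 62

Answer: 62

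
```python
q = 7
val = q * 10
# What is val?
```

Answer: 70

Derivation:
Trace (tracking val):
q = 7  # -> q = 7
val = q * 10  # -> val = 70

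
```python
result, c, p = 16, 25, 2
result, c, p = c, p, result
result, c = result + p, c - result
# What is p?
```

Answer: 16

Derivation:
Trace (tracking p):
result, c, p = (16, 25, 2)  # -> result = 16, c = 25, p = 2
result, c, p = (c, p, result)  # -> result = 25, c = 2, p = 16
result, c = (result + p, c - result)  # -> result = 41, c = -23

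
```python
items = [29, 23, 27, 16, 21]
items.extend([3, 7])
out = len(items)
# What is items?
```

Trace (tracking items):
items = [29, 23, 27, 16, 21]  # -> items = [29, 23, 27, 16, 21]
items.extend([3, 7])  # -> items = [29, 23, 27, 16, 21, 3, 7]
out = len(items)  # -> out = 7

Answer: [29, 23, 27, 16, 21, 3, 7]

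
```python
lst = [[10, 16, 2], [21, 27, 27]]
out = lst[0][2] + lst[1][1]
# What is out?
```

Answer: 29

Derivation:
Trace (tracking out):
lst = [[10, 16, 2], [21, 27, 27]]  # -> lst = [[10, 16, 2], [21, 27, 27]]
out = lst[0][2] + lst[1][1]  # -> out = 29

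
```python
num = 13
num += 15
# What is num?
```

Trace (tracking num):
num = 13  # -> num = 13
num += 15  # -> num = 28

Answer: 28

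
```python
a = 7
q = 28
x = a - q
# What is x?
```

Answer: -21

Derivation:
Trace (tracking x):
a = 7  # -> a = 7
q = 28  # -> q = 28
x = a - q  # -> x = -21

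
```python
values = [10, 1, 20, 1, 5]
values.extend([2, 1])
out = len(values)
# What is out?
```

Trace (tracking out):
values = [10, 1, 20, 1, 5]  # -> values = [10, 1, 20, 1, 5]
values.extend([2, 1])  # -> values = [10, 1, 20, 1, 5, 2, 1]
out = len(values)  # -> out = 7

Answer: 7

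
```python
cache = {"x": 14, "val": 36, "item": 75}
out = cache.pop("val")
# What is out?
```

Answer: 36

Derivation:
Trace (tracking out):
cache = {'x': 14, 'val': 36, 'item': 75}  # -> cache = {'x': 14, 'val': 36, 'item': 75}
out = cache.pop('val')  # -> out = 36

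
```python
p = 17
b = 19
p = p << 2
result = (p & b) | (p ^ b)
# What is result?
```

Trace (tracking result):
p = 17  # -> p = 17
b = 19  # -> b = 19
p = p << 2  # -> p = 68
result = p & b | p ^ b  # -> result = 87

Answer: 87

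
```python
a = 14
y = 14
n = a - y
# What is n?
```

Answer: 0

Derivation:
Trace (tracking n):
a = 14  # -> a = 14
y = 14  # -> y = 14
n = a - y  # -> n = 0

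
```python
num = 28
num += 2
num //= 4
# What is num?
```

Answer: 7

Derivation:
Trace (tracking num):
num = 28  # -> num = 28
num += 2  # -> num = 30
num //= 4  # -> num = 7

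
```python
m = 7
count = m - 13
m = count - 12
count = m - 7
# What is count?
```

Trace (tracking count):
m = 7  # -> m = 7
count = m - 13  # -> count = -6
m = count - 12  # -> m = -18
count = m - 7  # -> count = -25

Answer: -25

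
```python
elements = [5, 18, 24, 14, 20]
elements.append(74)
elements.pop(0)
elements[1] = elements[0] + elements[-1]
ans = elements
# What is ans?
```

Answer: [18, 92, 14, 20, 74]

Derivation:
Trace (tracking ans):
elements = [5, 18, 24, 14, 20]  # -> elements = [5, 18, 24, 14, 20]
elements.append(74)  # -> elements = [5, 18, 24, 14, 20, 74]
elements.pop(0)  # -> elements = [18, 24, 14, 20, 74]
elements[1] = elements[0] + elements[-1]  # -> elements = [18, 92, 14, 20, 74]
ans = elements  # -> ans = [18, 92, 14, 20, 74]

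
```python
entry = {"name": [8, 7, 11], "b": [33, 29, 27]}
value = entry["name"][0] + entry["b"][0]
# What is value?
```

Answer: 41

Derivation:
Trace (tracking value):
entry = {'name': [8, 7, 11], 'b': [33, 29, 27]}  # -> entry = {'name': [8, 7, 11], 'b': [33, 29, 27]}
value = entry['name'][0] + entry['b'][0]  # -> value = 41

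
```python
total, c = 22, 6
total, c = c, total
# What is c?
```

Answer: 22

Derivation:
Trace (tracking c):
total, c = (22, 6)  # -> total = 22, c = 6
total, c = (c, total)  # -> total = 6, c = 22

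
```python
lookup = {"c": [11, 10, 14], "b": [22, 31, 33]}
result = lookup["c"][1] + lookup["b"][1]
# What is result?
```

Answer: 41

Derivation:
Trace (tracking result):
lookup = {'c': [11, 10, 14], 'b': [22, 31, 33]}  # -> lookup = {'c': [11, 10, 14], 'b': [22, 31, 33]}
result = lookup['c'][1] + lookup['b'][1]  # -> result = 41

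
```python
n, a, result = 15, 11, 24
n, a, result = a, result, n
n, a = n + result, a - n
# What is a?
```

Answer: 13

Derivation:
Trace (tracking a):
n, a, result = (15, 11, 24)  # -> n = 15, a = 11, result = 24
n, a, result = (a, result, n)  # -> n = 11, a = 24, result = 15
n, a = (n + result, a - n)  # -> n = 26, a = 13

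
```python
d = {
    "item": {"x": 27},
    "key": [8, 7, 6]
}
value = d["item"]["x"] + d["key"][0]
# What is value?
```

Trace (tracking value):
d = {'item': {'x': 27}, 'key': [8, 7, 6]}  # -> d = {'item': {'x': 27}, 'key': [8, 7, 6]}
value = d['item']['x'] + d['key'][0]  # -> value = 35

Answer: 35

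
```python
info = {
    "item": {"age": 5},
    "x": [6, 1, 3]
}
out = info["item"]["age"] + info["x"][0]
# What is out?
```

Trace (tracking out):
info = {'item': {'age': 5}, 'x': [6, 1, 3]}  # -> info = {'item': {'age': 5}, 'x': [6, 1, 3]}
out = info['item']['age'] + info['x'][0]  # -> out = 11

Answer: 11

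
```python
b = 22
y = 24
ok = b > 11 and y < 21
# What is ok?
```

Trace (tracking ok):
b = 22  # -> b = 22
y = 24  # -> y = 24
ok = b > 11 and y < 21  # -> ok = False

Answer: False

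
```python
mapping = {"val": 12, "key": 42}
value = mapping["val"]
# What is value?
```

Answer: 12

Derivation:
Trace (tracking value):
mapping = {'val': 12, 'key': 42}  # -> mapping = {'val': 12, 'key': 42}
value = mapping['val']  # -> value = 12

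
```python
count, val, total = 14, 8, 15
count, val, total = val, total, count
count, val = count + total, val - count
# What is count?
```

Trace (tracking count):
count, val, total = (14, 8, 15)  # -> count = 14, val = 8, total = 15
count, val, total = (val, total, count)  # -> count = 8, val = 15, total = 14
count, val = (count + total, val - count)  # -> count = 22, val = 7

Answer: 22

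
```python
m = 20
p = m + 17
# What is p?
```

Answer: 37

Derivation:
Trace (tracking p):
m = 20  # -> m = 20
p = m + 17  # -> p = 37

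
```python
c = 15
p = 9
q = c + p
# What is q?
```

Trace (tracking q):
c = 15  # -> c = 15
p = 9  # -> p = 9
q = c + p  # -> q = 24

Answer: 24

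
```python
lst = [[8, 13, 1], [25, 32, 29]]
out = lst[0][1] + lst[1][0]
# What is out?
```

Answer: 38

Derivation:
Trace (tracking out):
lst = [[8, 13, 1], [25, 32, 29]]  # -> lst = [[8, 13, 1], [25, 32, 29]]
out = lst[0][1] + lst[1][0]  # -> out = 38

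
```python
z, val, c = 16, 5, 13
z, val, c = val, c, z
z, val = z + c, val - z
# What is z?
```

Answer: 21

Derivation:
Trace (tracking z):
z, val, c = (16, 5, 13)  # -> z = 16, val = 5, c = 13
z, val, c = (val, c, z)  # -> z = 5, val = 13, c = 16
z, val = (z + c, val - z)  # -> z = 21, val = 8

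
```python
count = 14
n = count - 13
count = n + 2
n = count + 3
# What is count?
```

Trace (tracking count):
count = 14  # -> count = 14
n = count - 13  # -> n = 1
count = n + 2  # -> count = 3
n = count + 3  # -> n = 6

Answer: 3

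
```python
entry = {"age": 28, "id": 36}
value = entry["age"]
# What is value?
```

Answer: 28

Derivation:
Trace (tracking value):
entry = {'age': 28, 'id': 36}  # -> entry = {'age': 28, 'id': 36}
value = entry['age']  # -> value = 28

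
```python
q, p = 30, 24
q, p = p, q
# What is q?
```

Trace (tracking q):
q, p = (30, 24)  # -> q = 30, p = 24
q, p = (p, q)  # -> q = 24, p = 30

Answer: 24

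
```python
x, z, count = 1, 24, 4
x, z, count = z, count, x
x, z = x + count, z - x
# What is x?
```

Answer: 25

Derivation:
Trace (tracking x):
x, z, count = (1, 24, 4)  # -> x = 1, z = 24, count = 4
x, z, count = (z, count, x)  # -> x = 24, z = 4, count = 1
x, z = (x + count, z - x)  # -> x = 25, z = -20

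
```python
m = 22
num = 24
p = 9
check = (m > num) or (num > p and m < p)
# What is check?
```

Answer: False

Derivation:
Trace (tracking check):
m = 22  # -> m = 22
num = 24  # -> num = 24
p = 9  # -> p = 9
check = m > num or (num > p and m < p)  # -> check = False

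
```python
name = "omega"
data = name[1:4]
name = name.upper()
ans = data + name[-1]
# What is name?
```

Answer: 'OMEGA'

Derivation:
Trace (tracking name):
name = 'omega'  # -> name = 'omega'
data = name[1:4]  # -> data = 'meg'
name = name.upper()  # -> name = 'OMEGA'
ans = data + name[-1]  # -> ans = 'megA'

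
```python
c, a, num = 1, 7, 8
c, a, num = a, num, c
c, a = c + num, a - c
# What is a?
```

Trace (tracking a):
c, a, num = (1, 7, 8)  # -> c = 1, a = 7, num = 8
c, a, num = (a, num, c)  # -> c = 7, a = 8, num = 1
c, a = (c + num, a - c)  # -> c = 8, a = 1

Answer: 1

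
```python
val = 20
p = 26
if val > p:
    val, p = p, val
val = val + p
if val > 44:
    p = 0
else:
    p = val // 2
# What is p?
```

Trace (tracking p):
val = 20  # -> val = 20
p = 26  # -> p = 26
if val > p:  # condition is False
val = val + p  # -> val = 46
if val > 44:  # condition is True
    p = 0  # -> p = 0

Answer: 0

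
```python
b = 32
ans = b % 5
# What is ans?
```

Answer: 2

Derivation:
Trace (tracking ans):
b = 32  # -> b = 32
ans = b % 5  # -> ans = 2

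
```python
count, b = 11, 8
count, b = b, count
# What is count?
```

Trace (tracking count):
count, b = (11, 8)  # -> count = 11, b = 8
count, b = (b, count)  # -> count = 8, b = 11

Answer: 8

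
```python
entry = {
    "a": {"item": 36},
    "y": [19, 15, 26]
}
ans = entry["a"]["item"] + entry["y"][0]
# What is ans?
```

Answer: 55

Derivation:
Trace (tracking ans):
entry = {'a': {'item': 36}, 'y': [19, 15, 26]}  # -> entry = {'a': {'item': 36}, 'y': [19, 15, 26]}
ans = entry['a']['item'] + entry['y'][0]  # -> ans = 55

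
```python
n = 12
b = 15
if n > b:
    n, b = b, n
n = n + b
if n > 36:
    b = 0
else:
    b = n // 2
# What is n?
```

Trace (tracking n):
n = 12  # -> n = 12
b = 15  # -> b = 15
if n > b:  # condition is False
n = n + b  # -> n = 27
if n > 36:  # condition is False
else:
    b = n // 2  # -> b = 13

Answer: 27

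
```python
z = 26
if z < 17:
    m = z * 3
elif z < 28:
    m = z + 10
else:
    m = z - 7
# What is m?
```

Trace (tracking m):
z = 26  # -> z = 26
if z < 17:  # condition is False
elif z < 28:  # condition is True
    m = z + 10  # -> m = 36

Answer: 36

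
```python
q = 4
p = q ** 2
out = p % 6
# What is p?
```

Answer: 16

Derivation:
Trace (tracking p):
q = 4  # -> q = 4
p = q ** 2  # -> p = 16
out = p % 6  # -> out = 4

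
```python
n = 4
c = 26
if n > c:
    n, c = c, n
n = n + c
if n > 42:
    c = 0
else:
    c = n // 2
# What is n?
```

Trace (tracking n):
n = 4  # -> n = 4
c = 26  # -> c = 26
if n > c:  # condition is False
n = n + c  # -> n = 30
if n > 42:  # condition is False
else:
    c = n // 2  # -> c = 15

Answer: 30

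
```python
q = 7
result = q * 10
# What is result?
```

Trace (tracking result):
q = 7  # -> q = 7
result = q * 10  # -> result = 70

Answer: 70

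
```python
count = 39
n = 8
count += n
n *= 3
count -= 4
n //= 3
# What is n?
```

Trace (tracking n):
count = 39  # -> count = 39
n = 8  # -> n = 8
count += n  # -> count = 47
n *= 3  # -> n = 24
count -= 4  # -> count = 43
n //= 3  # -> n = 8

Answer: 8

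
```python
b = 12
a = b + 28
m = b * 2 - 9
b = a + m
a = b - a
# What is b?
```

Answer: 55

Derivation:
Trace (tracking b):
b = 12  # -> b = 12
a = b + 28  # -> a = 40
m = b * 2 - 9  # -> m = 15
b = a + m  # -> b = 55
a = b - a  # -> a = 15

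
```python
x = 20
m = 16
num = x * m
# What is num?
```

Answer: 320

Derivation:
Trace (tracking num):
x = 20  # -> x = 20
m = 16  # -> m = 16
num = x * m  # -> num = 320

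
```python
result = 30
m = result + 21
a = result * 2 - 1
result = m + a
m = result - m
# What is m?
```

Answer: 59

Derivation:
Trace (tracking m):
result = 30  # -> result = 30
m = result + 21  # -> m = 51
a = result * 2 - 1  # -> a = 59
result = m + a  # -> result = 110
m = result - m  # -> m = 59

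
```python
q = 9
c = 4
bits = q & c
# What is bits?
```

Answer: 0

Derivation:
Trace (tracking bits):
q = 9  # -> q = 9
c = 4  # -> c = 4
bits = q & c  # -> bits = 0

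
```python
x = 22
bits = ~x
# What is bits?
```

Trace (tracking bits):
x = 22  # -> x = 22
bits = ~x  # -> bits = -23

Answer: -23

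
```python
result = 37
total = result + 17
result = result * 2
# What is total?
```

Answer: 54

Derivation:
Trace (tracking total):
result = 37  # -> result = 37
total = result + 17  # -> total = 54
result = result * 2  # -> result = 74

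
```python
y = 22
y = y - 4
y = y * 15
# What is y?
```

Answer: 270

Derivation:
Trace (tracking y):
y = 22  # -> y = 22
y = y - 4  # -> y = 18
y = y * 15  # -> y = 270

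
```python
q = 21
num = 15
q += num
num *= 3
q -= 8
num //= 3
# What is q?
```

Trace (tracking q):
q = 21  # -> q = 21
num = 15  # -> num = 15
q += num  # -> q = 36
num *= 3  # -> num = 45
q -= 8  # -> q = 28
num //= 3  # -> num = 15

Answer: 28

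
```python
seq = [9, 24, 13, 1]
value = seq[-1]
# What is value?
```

Answer: 1

Derivation:
Trace (tracking value):
seq = [9, 24, 13, 1]  # -> seq = [9, 24, 13, 1]
value = seq[-1]  # -> value = 1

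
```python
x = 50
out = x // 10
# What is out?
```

Trace (tracking out):
x = 50  # -> x = 50
out = x // 10  # -> out = 5

Answer: 5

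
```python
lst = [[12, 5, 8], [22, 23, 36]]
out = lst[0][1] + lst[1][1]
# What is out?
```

Answer: 28

Derivation:
Trace (tracking out):
lst = [[12, 5, 8], [22, 23, 36]]  # -> lst = [[12, 5, 8], [22, 23, 36]]
out = lst[0][1] + lst[1][1]  # -> out = 28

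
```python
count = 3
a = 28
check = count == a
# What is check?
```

Trace (tracking check):
count = 3  # -> count = 3
a = 28  # -> a = 28
check = count == a  # -> check = False

Answer: False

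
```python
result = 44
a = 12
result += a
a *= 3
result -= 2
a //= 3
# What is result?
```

Trace (tracking result):
result = 44  # -> result = 44
a = 12  # -> a = 12
result += a  # -> result = 56
a *= 3  # -> a = 36
result -= 2  # -> result = 54
a //= 3  # -> a = 12

Answer: 54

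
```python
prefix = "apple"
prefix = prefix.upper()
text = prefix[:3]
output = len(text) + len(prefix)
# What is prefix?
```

Trace (tracking prefix):
prefix = 'apple'  # -> prefix = 'apple'
prefix = prefix.upper()  # -> prefix = 'APPLE'
text = prefix[:3]  # -> text = 'APP'
output = len(text) + len(prefix)  # -> output = 8

Answer: 'APPLE'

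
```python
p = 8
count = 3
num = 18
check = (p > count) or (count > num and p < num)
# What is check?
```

Trace (tracking check):
p = 8  # -> p = 8
count = 3  # -> count = 3
num = 18  # -> num = 18
check = p > count or (count > num and p < num)  # -> check = True

Answer: True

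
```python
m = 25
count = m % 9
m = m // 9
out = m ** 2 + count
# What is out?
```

Answer: 11

Derivation:
Trace (tracking out):
m = 25  # -> m = 25
count = m % 9  # -> count = 7
m = m // 9  # -> m = 2
out = m ** 2 + count  # -> out = 11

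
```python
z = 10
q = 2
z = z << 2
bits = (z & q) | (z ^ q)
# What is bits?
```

Trace (tracking bits):
z = 10  # -> z = 10
q = 2  # -> q = 2
z = z << 2  # -> z = 40
bits = z & q | z ^ q  # -> bits = 42

Answer: 42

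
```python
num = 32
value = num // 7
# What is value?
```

Trace (tracking value):
num = 32  # -> num = 32
value = num // 7  # -> value = 4

Answer: 4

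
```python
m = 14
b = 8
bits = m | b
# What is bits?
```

Answer: 14

Derivation:
Trace (tracking bits):
m = 14  # -> m = 14
b = 8  # -> b = 8
bits = m | b  # -> bits = 14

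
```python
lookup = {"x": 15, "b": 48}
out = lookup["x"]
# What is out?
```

Answer: 15

Derivation:
Trace (tracking out):
lookup = {'x': 15, 'b': 48}  # -> lookup = {'x': 15, 'b': 48}
out = lookup['x']  # -> out = 15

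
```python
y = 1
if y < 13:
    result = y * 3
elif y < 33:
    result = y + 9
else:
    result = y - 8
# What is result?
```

Trace (tracking result):
y = 1  # -> y = 1
if y < 13:  # condition is True
    result = y * 3  # -> result = 3

Answer: 3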